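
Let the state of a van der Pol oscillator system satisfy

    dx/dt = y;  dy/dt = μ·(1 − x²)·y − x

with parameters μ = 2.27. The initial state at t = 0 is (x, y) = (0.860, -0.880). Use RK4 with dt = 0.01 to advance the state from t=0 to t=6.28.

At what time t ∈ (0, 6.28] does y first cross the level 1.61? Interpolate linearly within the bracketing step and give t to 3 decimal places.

t=0.000: state=(0.860, -0.880)
step 1 (dt=0.01): k1=(-0.880, -1.380), k2=(-0.887, -1.395), k3=(-0.887, -1.395), k4=(-0.894, -1.410); state += dt/6·(k1+2k2+2k3+k4)
t=0.010: state=(0.851, -0.894)
t=0.020: state=(0.842, -0.908)
t=0.030: state=(0.833, -0.923)
continuing one RK4 step at a time; state shown every 25 steps (Δt=0.25):
t=0.250: state=(0.587, -1.355)
t=0.500: state=(0.143, -2.308)
t=0.750: state=(-0.622, -3.808)
t=1.000: state=(-1.560, -2.969)
t=1.250: state=(-1.966, -0.559)
t=1.500: state=(-1.996, 0.137)
t=1.750: state=(-1.941, 0.271)
t=2.000: state=(-1.868, 0.310)
t=2.250: state=(-1.787, 0.337)
t=2.500: state=(-1.699, 0.367)
t=2.750: state=(-1.603, 0.403)
t=3.000: state=(-1.496, 0.452)
t=3.250: state=(-1.375, 0.519)
t=3.500: state=(-1.234, 0.620)
t=3.750: state=(-1.060, 0.782)
t=4.000: state=(-0.832, 1.072)
t=4.230: state=(-0.533, 1.589)
next step: t=4.240: state=(-0.517, 1.620) — y has crossed 1.61
linear interpolation between t=4.230 (1.58871) and t=4.240 (1.62033) → t≈4.237

t = 4.237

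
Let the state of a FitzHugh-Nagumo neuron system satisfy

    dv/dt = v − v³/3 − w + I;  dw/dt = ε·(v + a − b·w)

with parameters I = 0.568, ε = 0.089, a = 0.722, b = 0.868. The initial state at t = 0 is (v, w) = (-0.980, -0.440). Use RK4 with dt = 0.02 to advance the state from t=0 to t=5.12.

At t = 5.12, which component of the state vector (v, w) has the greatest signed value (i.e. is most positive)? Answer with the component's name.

largest component: v

t=0.000: state=(-0.980, -0.440)
step 1 (dt=0.02): k1=(0.342, 0.011), k2=(0.342, 0.011), k3=(0.342, 0.011), k4=(0.342, 0.012); state += dt/6·(k1+2k2+2k3+k4)
t=0.020: state=(-0.973, -0.440)
t=0.040: state=(-0.966, -0.440)
t=0.060: state=(-0.959, -0.439)
continuing one RK4 step at a time; state shown every 10 steps (Δt=0.2):
t=0.200: state=(-0.911, -0.437)
t=0.400: state=(-0.841, -0.433)
t=0.600: state=(-0.767, -0.428)
t=0.800: state=(-0.689, -0.422)
t=1.000: state=(-0.603, -0.414)
t=1.200: state=(-0.507, -0.405)
t=1.400: state=(-0.398, -0.394)
t=1.600: state=(-0.271, -0.381)
t=1.800: state=(-0.122, -0.366)
t=2.000: state=(0.056, -0.348)
t=2.200: state=(0.268, -0.327)
t=2.400: state=(0.518, -0.302)
t=2.600: state=(0.801, -0.273)
t=2.800: state=(1.098, -0.240)
t=3.000: state=(1.375, -0.201)
t=3.200: state=(1.600, -0.159)
t=3.400: state=(1.758, -0.114)
t=3.600: state=(1.856, -0.068)
t=3.800: state=(1.909, -0.021)
t=4.000: state=(1.932, 0.026)
t=4.200: state=(1.939, 0.073)
t=4.400: state=(1.936, 0.119)
t=4.600: state=(1.927, 0.164)
t=4.800: state=(1.915, 0.208)
t=5.000: state=(1.901, 0.251)
t=5.120: state=(1.892, 0.277)
compare at T: v=1.892, w=0.277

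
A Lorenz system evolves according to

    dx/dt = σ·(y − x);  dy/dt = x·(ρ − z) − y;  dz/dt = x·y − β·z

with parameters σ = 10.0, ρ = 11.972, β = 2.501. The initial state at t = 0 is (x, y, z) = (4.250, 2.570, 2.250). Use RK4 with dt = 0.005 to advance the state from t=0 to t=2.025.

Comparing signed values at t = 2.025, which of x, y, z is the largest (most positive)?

t=0.000: state=(4.250, 2.570, 2.250)
step 1 (dt=0.005): k1=(-16.800, 38.748, 5.295), k2=(-15.411, 38.188, 5.562), k3=(-15.460, 38.220, 5.564), k4=(-14.116, 37.690, 5.824); state += dt/6·(k1+2k2+2k3+k4)
t=0.005: state=(4.173, 2.761, 2.278)
t=0.010: state=(4.109, 2.947, 2.308)
t=0.015: state=(4.056, 3.129, 2.341)
continuing one RK4 step at a time; state shown every 20 steps (Δt=0.1):
t=0.100: state=(4.453, 5.938, 3.344)
t=0.200: state=(6.582, 9.116, 6.349)
t=0.300: state=(8.831, 10.324, 11.948)
t=0.400: state=(8.769, 7.067, 16.486)
t=0.500: state=(6.104, 3.033, 16.102)
t=0.600: state=(3.464, 1.439, 13.399)
t=0.700: state=(2.082, 1.264, 10.736)
t=0.800: state=(1.654, 1.545, 8.581)
t=0.900: state=(1.768, 2.080, 6.950)
t=1.000: state=(2.264, 2.951, 5.857)
t=1.100: state=(3.169, 4.309, 5.432)
t=1.200: state=(4.564, 6.206, 6.043)
t=1.300: state=(6.348, 8.158, 8.253)
t=1.400: state=(7.798, 8.647, 11.907)
t=1.500: state=(7.703, 6.650, 14.715)
t=1.600: state=(6.044, 4.064, 14.696)
t=1.700: state=(4.232, 2.737, 12.919)
t=1.800: state=(3.159, 2.495, 10.875)
t=1.900: state=(2.836, 2.816, 9.151)
t=2.000: state=(3.062, 3.516, 7.940)
t=2.025: state=(3.189, 3.749, 7.733)
compare at T: x=3.189, y=3.749, z=7.733

largest component: z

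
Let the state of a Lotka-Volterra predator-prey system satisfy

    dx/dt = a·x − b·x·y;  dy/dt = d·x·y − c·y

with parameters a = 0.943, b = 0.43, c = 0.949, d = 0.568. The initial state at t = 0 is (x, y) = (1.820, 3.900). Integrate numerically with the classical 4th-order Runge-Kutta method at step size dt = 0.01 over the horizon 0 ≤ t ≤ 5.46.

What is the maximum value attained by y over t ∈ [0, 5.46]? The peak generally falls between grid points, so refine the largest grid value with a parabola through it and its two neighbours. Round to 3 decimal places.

max y = 3.919

t=0.000: state=(1.820, 3.900)
step 1 (dt=0.01): k1=(-1.336, 0.331), k2=(-1.332, 0.316), k3=(-1.332, 0.316), k4=(-1.329, 0.301); state += dt/6·(k1+2k2+2k3+k4)
t=0.010: state=(1.807, 3.903)
t=0.020: state=(1.793, 3.906)
t=0.030: state=(1.780, 3.909)
continuing one RK4 step at a time; state shown every 20 steps (Δt=0.2):
t=0.200: state=(1.570, 3.909)
t=0.400: state=(1.359, 3.817)
t=0.600: state=(1.190, 3.648)
t=0.800: state=(1.060, 3.427)
t=1.000: state=(0.963, 3.179)
t=1.200: state=(0.895, 2.921)
t=1.400: state=(0.850, 2.667)
t=1.600: state=(0.824, 2.426)
t=1.800: state=(0.816, 2.202)
t=2.000: state=(0.822, 1.999)
t=2.200: state=(0.843, 1.817)
t=2.400: state=(0.877, 1.657)
t=2.600: state=(0.924, 1.518)
t=2.800: state=(0.984, 1.399)
t=3.000: state=(1.059, 1.299)
t=3.200: state=(1.147, 1.218)
t=3.400: state=(1.251, 1.154)
t=3.600: state=(1.371, 1.108)
t=3.800: state=(1.507, 1.079)
t=4.000: state=(1.660, 1.068)
t=4.200: state=(1.828, 1.077)
t=4.400: state=(2.010, 1.108)
t=4.600: state=(2.202, 1.164)
t=4.800: state=(2.397, 1.250)
t=5.000: state=(2.587, 1.372)
t=5.200: state=(2.757, 1.538)
t=5.400: state=(2.891, 1.754)
t=5.460: state=(2.921, 1.829)
largest grid value and its neighbours: y(0.110)=3.91889, y(0.120)=3.91890, y(0.130)=3.91865
parabola through these three points peaks at t≈0.116 with y≈3.91893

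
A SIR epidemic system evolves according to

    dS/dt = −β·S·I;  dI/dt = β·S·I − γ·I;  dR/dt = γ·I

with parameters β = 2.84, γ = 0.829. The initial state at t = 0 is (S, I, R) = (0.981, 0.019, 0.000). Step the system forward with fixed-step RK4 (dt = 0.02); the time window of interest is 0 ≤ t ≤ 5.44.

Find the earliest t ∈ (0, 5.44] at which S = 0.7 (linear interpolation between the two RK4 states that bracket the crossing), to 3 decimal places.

t=0.000: state=(0.981, 0.019, 0.000)
step 1 (dt=0.02): k1=(-0.053, 0.037, 0.016), k2=(-0.054, 0.038, 0.016), k3=(-0.054, 0.038, 0.016), k4=(-0.055, 0.039, 0.016); state += dt/6·(k1+2k2+2k3+k4)
t=0.020: state=(0.980, 0.020, 0.000)
t=0.040: state=(0.979, 0.021, 0.001)
t=0.060: state=(0.978, 0.021, 0.001)
continuing one RK4 step at a time; state shown every 10 steps (Δt=0.2):
t=0.200: state=(0.968, 0.028, 0.004)
t=0.400: state=(0.950, 0.041, 0.010)
t=0.600: state=(0.923, 0.059, 0.018)
t=0.800: state=(0.887, 0.084, 0.029)
t=1.000: state=(0.838, 0.116, 0.046)
t=1.200: state=(0.776, 0.155, 0.068)
t=1.400: state=(0.702, 0.200, 0.098)
next step: t=1.420: state=(0.694, 0.205, 0.101) — S has crossed 0.7
linear interpolation between t=1.400 (0.70205) and t=1.420 (0.69401) → t≈1.405

t = 1.405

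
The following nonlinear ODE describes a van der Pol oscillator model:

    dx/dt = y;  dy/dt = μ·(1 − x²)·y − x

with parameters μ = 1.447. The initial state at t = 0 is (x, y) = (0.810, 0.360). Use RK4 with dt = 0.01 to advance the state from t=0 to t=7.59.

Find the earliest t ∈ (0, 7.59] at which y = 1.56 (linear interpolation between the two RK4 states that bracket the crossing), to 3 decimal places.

t = 4.797

t=0.000: state=(0.810, 0.360)
step 1 (dt=0.01): k1=(0.360, -0.631), k2=(0.357, -0.636), k3=(0.357, -0.636), k4=(0.354, -0.641); state += dt/6·(k1+2k2+2k3+k4)
t=0.010: state=(0.814, 0.354)
t=0.020: state=(0.817, 0.347)
t=0.030: state=(0.821, 0.341)
continuing one RK4 step at a time; state shown every 25 steps (Δt=0.25):
t=0.250: state=(0.878, 0.176)
t=0.500: state=(0.895, -0.041)
t=0.750: state=(0.856, -0.274)
t=1.000: state=(0.757, -0.528)
t=1.250: state=(0.588, -0.830)
t=1.500: state=(0.333, -1.237)
t=1.750: state=(-0.044, -1.803)
t=2.000: state=(-0.573, -2.404)
t=2.250: state=(-1.192, -2.353)
t=2.500: state=(-1.658, -1.283)
t=2.750: state=(-1.843, -0.287)
t=3.000: state=(-1.847, 0.189)
t=3.250: state=(-1.771, 0.393)
t=3.500: state=(-1.658, 0.505)
t=3.750: state=(-1.520, 0.598)
t=4.000: state=(-1.357, 0.706)
t=4.250: state=(-1.163, 0.856)
t=4.500: state=(-0.923, 1.086)
t=4.750: state=(-0.608, 1.463)
t=4.790: state=(-0.548, 1.545)
next step: t=4.800: state=(-0.533, 1.566) — y has crossed 1.56
linear interpolation between t=4.790 (1.54453) and t=4.800 (1.56587) → t≈4.797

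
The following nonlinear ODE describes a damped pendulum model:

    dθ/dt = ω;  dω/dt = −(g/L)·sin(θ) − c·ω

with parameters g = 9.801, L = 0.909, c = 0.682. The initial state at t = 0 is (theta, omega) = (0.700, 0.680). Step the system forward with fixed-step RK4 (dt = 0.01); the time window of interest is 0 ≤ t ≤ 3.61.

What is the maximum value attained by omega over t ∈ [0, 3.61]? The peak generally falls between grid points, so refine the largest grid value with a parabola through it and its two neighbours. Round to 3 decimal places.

t=0.000: state=(0.700, 0.680)
step 1 (dt=0.01): k1=(0.680, -7.410), k2=(0.643, -7.413), k3=(0.643, -7.411), k4=(0.606, -7.412); state += dt/6·(k1+2k2+2k3+k4)
t=0.010: state=(0.706, 0.606)
t=0.020: state=(0.712, 0.532)
t=0.030: state=(0.717, 0.458)
continuing one RK4 step at a time; state shown every 20 steps (Δt=0.2):
t=0.200: state=(0.691, -0.734)
t=0.400: state=(0.434, -1.736)
t=0.600: state=(0.047, -1.992)
t=0.800: state=(-0.309, -1.450)
t=1.000: state=(-0.501, -0.437)
t=1.200: state=(-0.482, 0.601)
t=1.400: state=(-0.284, 1.294)
t=1.600: state=(-0.003, 1.414)
t=1.800: state=(0.243, 0.972)
t=2.000: state=(0.365, 0.218)
t=2.200: state=(0.332, -0.520)
t=2.400: state=(0.176, -0.971)
t=2.600: state=(-0.028, -0.993)
t=2.800: state=(-0.195, -0.627)
t=3.000: state=(-0.265, -0.067)
t=3.200: state=(-0.225, 0.446)
t=3.400: state=(-0.103, 0.724)
t=3.600: state=(0.044, 0.687)
t=3.610: state=(0.050, 0.677)
largest grid value and its neighbours: omega(1.530)=1.44238, omega(1.540)=1.44291, omega(1.550)=1.44188
parabola through these three points peaks at t≈1.538 with omega≈1.44293

max omega = 1.443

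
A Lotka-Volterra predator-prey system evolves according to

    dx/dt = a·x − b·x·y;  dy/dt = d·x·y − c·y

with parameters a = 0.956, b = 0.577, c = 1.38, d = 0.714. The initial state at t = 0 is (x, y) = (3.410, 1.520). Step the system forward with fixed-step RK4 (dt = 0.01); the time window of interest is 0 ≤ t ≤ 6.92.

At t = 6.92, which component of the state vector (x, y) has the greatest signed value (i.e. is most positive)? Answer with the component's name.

largest component: y

t=0.000: state=(3.410, 1.520)
step 1 (dt=0.01): k1=(0.269, 1.603), k2=(0.254, 1.613), k3=(0.253, 1.613), k4=(0.238, 1.623); state += dt/6·(k1+2k2+2k3+k4)
t=0.010: state=(3.413, 1.536)
t=0.020: state=(3.415, 1.552)
t=0.030: state=(3.417, 1.569)
continuing one RK4 step at a time; state shown every 25 steps (Δt=0.25):
t=0.250: state=(3.369, 1.978)
t=0.500: state=(3.098, 2.503)
t=0.750: state=(2.647, 2.966)
t=1.000: state=(2.145, 3.221)
t=1.250: state=(1.708, 3.212)
t=1.500: state=(1.384, 2.993)
t=1.750: state=(1.168, 2.658)
t=2.000: state=(1.038, 2.289)
t=2.250: state=(0.972, 1.938)
t=2.500: state=(0.955, 1.629)
t=2.750: state=(0.978, 1.371)
t=3.000: state=(1.035, 1.161)
t=3.250: state=(1.126, 0.997)
t=3.500: state=(1.250, 0.872)
t=3.750: state=(1.409, 0.783)
t=4.000: state=(1.606, 0.725)
t=4.250: state=(1.841, 0.698)
t=4.500: state=(2.114, 0.703)
t=4.750: state=(2.420, 0.746)
t=5.000: state=(2.743, 0.838)
t=5.250: state=(3.055, 0.996)
t=5.500: state=(3.305, 1.246)
t=5.750: state=(3.420, 1.613)
t=6.000: state=(3.329, 2.093)
t=6.250: state=(3.009, 2.618)
t=6.500: state=(2.535, 3.045)
t=6.750: state=(2.039, 3.241)
t=6.920: state=(1.745, 3.224)
compare at T: x=1.745, y=3.224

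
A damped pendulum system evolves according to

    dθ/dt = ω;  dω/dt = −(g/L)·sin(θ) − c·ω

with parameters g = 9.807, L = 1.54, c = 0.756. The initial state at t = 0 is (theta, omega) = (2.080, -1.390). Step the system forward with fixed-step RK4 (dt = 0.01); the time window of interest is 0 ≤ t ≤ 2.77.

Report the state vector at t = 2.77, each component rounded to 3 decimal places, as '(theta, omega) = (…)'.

(theta, omega) = (0.659, -0.297)

t=0.000: state=(2.080, -1.390)
step 1 (dt=0.01): k1=(-1.390, -4.509), k2=(-1.413, -4.514), k3=(-1.413, -4.514), k4=(-1.435, -4.519); state += dt/6·(k1+2k2+2k3+k4)
t=0.010: state=(2.066, -1.435)
t=0.020: state=(2.051, -1.480)
t=0.030: state=(2.036, -1.526)
continuing one RK4 step at a time; state shown every 10 steps (Δt=0.1):
t=0.100: state=(1.918, -1.845)
t=0.200: state=(1.711, -2.305)
t=0.300: state=(1.458, -2.749)
t=0.400: state=(1.163, -3.139)
t=0.500: state=(0.834, -3.424)
t=0.600: state=(0.483, -3.547)
t=0.700: state=(0.131, -3.472)
t=0.800: state=(-0.204, -3.194)
t=0.900: state=(-0.502, -2.747)
t=1.000: state=(-0.750, -2.185)
t=1.100: state=(-0.938, -1.566)
t=1.200: state=(-1.063, -0.934)
t=1.300: state=(-1.125, -0.320)
t=1.400: state=(-1.128, 0.258)
t=1.500: state=(-1.075, 0.788)
t=1.600: state=(-0.972, 1.255)
t=1.700: state=(-0.827, 1.644)
t=1.800: state=(-0.647, 1.937)
t=1.900: state=(-0.443, 2.113)
t=2.000: state=(-0.228, 2.160)
t=2.100: state=(-0.015, 2.076)
t=2.200: state=(0.183, 1.872)
t=2.300: state=(0.356, 1.571)
t=2.400: state=(0.495, 1.201)
t=2.500: state=(0.595, 0.794)
t=2.600: state=(0.653, 0.376)
t=2.700: state=(0.670, -0.030)
t=2.770: state=(0.659, -0.297)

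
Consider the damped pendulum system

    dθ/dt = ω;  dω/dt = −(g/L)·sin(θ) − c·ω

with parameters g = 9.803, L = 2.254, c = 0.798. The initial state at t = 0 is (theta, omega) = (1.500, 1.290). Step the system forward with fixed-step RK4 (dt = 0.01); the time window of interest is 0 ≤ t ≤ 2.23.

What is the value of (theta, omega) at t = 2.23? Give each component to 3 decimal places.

(theta, omega) = (-0.729, 0.587)

t=0.000: state=(1.500, 1.290)
step 1 (dt=0.01): k1=(1.290, -5.368), k2=(1.263, -5.348), k3=(1.263, -5.348), k4=(1.237, -5.329); state += dt/6·(k1+2k2+2k3+k4)
t=0.010: state=(1.513, 1.237)
t=0.020: state=(1.525, 1.183)
t=0.030: state=(1.536, 1.131)
continuing one RK4 step at a time; state shown every 10 steps (Δt=0.1):
t=0.100: state=(1.603, 0.773)
t=0.200: state=(1.656, 0.297)
t=0.300: state=(1.663, -0.142)
t=0.400: state=(1.629, -0.548)
t=0.500: state=(1.555, -0.924)
t=0.600: state=(1.445, -1.270)
t=0.700: state=(1.302, -1.582)
t=0.800: state=(1.130, -1.852)
t=0.900: state=(0.933, -2.068)
t=1.000: state=(0.718, -2.217)
t=1.100: state=(0.493, -2.284)
t=1.200: state=(0.265, -2.262)
t=1.300: state=(0.043, -2.152)
t=1.400: state=(-0.163, -1.960)
t=1.500: state=(-0.347, -1.703)
t=1.600: state=(-0.502, -1.400)
t=1.700: state=(-0.626, -1.068)
t=1.800: state=(-0.715, -0.725)
t=1.900: state=(-0.771, -0.386)
t=2.000: state=(-0.793, -0.061)
t=2.100: state=(-0.784, 0.241)
t=2.200: state=(-0.746, 0.512)
t=2.230: state=(-0.729, 0.587)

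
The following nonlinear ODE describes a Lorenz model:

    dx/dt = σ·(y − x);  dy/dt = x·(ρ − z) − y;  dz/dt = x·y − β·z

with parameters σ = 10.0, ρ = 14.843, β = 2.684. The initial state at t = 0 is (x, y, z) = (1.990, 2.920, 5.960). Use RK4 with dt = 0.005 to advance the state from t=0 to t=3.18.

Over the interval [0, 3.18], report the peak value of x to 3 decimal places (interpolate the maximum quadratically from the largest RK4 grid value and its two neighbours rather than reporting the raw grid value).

max x = 10.157

t=0.000: state=(1.990, 2.920, 5.960)
step 1 (dt=0.005): k1=(9.300, 14.757, -10.186), k2=(9.436, 14.978, -9.975), k3=(9.439, 14.979, -9.975), k4=(9.577, 15.203, -9.762); state += dt/6·(k1+2k2+2k3+k4)
t=0.005: state=(2.037, 2.995, 5.910)
t=0.010: state=(2.086, 3.072, 5.862)
t=0.015: state=(2.136, 3.152, 5.817)
continuing one RK4 step at a time; state shown every 40 steps (Δt=0.2):
t=0.200: state=(5.402, 8.061, 6.652)
t=0.400: state=(10.156, 10.262, 17.933)
t=0.600: state=(4.916, 1.970, 17.199)
t=0.800: state=(2.149, 1.984, 10.818)
t=1.000: state=(3.191, 4.368, 7.551)
t=1.200: state=(7.002, 9.428, 10.141)
t=1.400: state=(8.834, 7.206, 18.673)
t=1.600: state=(4.198, 2.548, 15.029)
t=1.800: state=(3.152, 3.529, 10.235)
t=2.000: state=(5.257, 6.936, 9.359)
t=2.200: state=(8.460, 9.116, 15.243)
t=2.400: state=(6.288, 4.313, 16.895)
t=2.600: state=(3.865, 3.573, 12.455)
t=2.800: state=(4.743, 5.811, 10.255)
t=3.000: state=(7.391, 8.525, 13.246)
t=3.180: state=(7.447, 6.324, 16.746)
largest grid value and its neighbours: x(0.395)=10.14500, x(0.400)=10.15564, x(0.405)=10.15561
parabola through these three points peaks at t≈0.402 with x≈10.15696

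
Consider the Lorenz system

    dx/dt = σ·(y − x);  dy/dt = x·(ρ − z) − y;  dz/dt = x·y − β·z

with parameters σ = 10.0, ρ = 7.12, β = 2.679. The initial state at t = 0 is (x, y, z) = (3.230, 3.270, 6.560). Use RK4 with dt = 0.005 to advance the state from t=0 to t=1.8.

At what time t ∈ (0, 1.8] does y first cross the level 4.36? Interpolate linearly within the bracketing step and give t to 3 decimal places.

t=0.000: state=(3.230, 3.270, 6.560)
step 1 (dt=0.005): k1=(0.400, -1.461, -7.012), k2=(0.353, -1.400, -6.974), k3=(0.356, -1.401, -6.974), k4=(0.312, -1.341, -6.936); state += dt/6·(k1+2k2+2k3+k4)
t=0.005: state=(3.232, 3.263, 6.525)
t=0.010: state=(3.233, 3.257, 6.491)
t=0.015: state=(3.234, 3.251, 6.457)
continuing one RK4 step at a time; state shown every 20 steps (Δt=0.1):
t=0.100: state=(3.231, 3.233, 5.935)
t=0.200: state=(3.274, 3.368, 5.478)
t=0.300: state=(3.421, 3.617, 5.214)
t=0.400: state=(3.658, 3.929, 5.162)
t=0.500: state=(3.946, 4.241, 5.317)
t=0.540: state=(4.063, 4.349, 5.430)
next step: t=0.545: state=(4.077, 4.362, 5.445) — y has crossed 4.36
linear interpolation between t=0.540 (4.34930) and t=0.545 (4.36176) → t≈0.544

t = 0.544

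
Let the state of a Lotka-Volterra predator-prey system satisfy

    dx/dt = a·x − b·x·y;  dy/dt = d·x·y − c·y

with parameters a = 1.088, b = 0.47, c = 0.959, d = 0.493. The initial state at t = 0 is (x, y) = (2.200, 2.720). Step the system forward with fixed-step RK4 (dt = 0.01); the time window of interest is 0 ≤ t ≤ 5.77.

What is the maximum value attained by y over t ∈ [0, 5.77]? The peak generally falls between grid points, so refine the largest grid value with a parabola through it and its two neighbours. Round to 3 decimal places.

t=0.000: state=(2.200, 2.720)
step 1 (dt=0.01): k1=(-0.419, 0.342), k2=(-0.420, 0.339), k3=(-0.420, 0.339), k4=(-0.422, 0.336); state += dt/6·(k1+2k2+2k3+k4)
t=0.010: state=(2.196, 2.723)
t=0.020: state=(2.192, 2.727)
t=0.030: state=(2.187, 2.730)
continuing one RK4 step at a time; state shown every 20 steps (Δt=0.2):
t=0.200: state=(2.112, 2.777)
t=0.400: state=(2.018, 2.810)
t=0.600: state=(1.925, 2.818)
t=0.800: state=(1.838, 2.800)
t=1.000: state=(1.759, 2.759)
t=1.200: state=(1.691, 2.700)
t=1.400: state=(1.637, 2.626)
t=1.600: state=(1.596, 2.542)
t=1.800: state=(1.569, 2.452)
t=2.000: state=(1.555, 2.361)
t=2.200: state=(1.555, 2.272)
t=2.400: state=(1.568, 2.187)
t=2.600: state=(1.593, 2.110)
t=2.800: state=(1.629, 2.041)
t=3.000: state=(1.676, 1.983)
t=3.200: state=(1.733, 1.936)
t=3.400: state=(1.799, 1.902)
t=3.600: state=(1.872, 1.882)
t=3.800: state=(1.951, 1.875)
t=4.000: state=(2.033, 1.884)
t=4.200: state=(2.115, 1.908)
t=4.400: state=(2.193, 1.948)
t=4.600: state=(2.265, 2.003)
t=4.800: state=(2.325, 2.074)
t=5.000: state=(2.369, 2.158)
t=5.200: state=(2.393, 2.253)
t=5.400: state=(2.396, 2.355)
t=5.600: state=(2.375, 2.460)
t=5.770: state=(2.339, 2.547)
largest grid value and its neighbours: y(0.550)=2.81823, y(0.560)=2.81825, y(0.570)=2.81819
parabola through these three points peaks at t≈0.557 with y≈2.81825

max y = 2.818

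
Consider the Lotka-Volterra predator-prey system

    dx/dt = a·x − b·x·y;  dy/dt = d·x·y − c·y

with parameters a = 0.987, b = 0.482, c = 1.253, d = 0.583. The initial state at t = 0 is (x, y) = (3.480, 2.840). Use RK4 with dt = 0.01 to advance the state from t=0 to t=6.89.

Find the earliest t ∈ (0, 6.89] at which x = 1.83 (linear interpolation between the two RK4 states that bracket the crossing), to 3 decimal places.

t = 0.907

t=0.000: state=(3.480, 2.840)
step 1 (dt=0.01): k1=(-1.329, 2.203), k2=(-1.345, 2.201), k3=(-1.345, 2.201), k4=(-1.361, 2.198); state += dt/6·(k1+2k2+2k3+k4)
t=0.010: state=(3.467, 2.862)
t=0.020: state=(3.453, 2.884)
t=0.030: state=(3.439, 2.906)
continuing one RK4 step at a time; state shown every 25 steps (Δt=0.25):
t=0.250: state=(3.064, 3.351)
t=0.500: state=(2.560, 3.692)
t=0.750: state=(2.083, 3.782)
t=0.900: state=(1.841, 3.720)
next step: t=0.910: state=(1.826, 3.713) — x has crossed 1.83
linear interpolation between t=0.900 (1.84054) and t=0.910 (1.82580) → t≈0.907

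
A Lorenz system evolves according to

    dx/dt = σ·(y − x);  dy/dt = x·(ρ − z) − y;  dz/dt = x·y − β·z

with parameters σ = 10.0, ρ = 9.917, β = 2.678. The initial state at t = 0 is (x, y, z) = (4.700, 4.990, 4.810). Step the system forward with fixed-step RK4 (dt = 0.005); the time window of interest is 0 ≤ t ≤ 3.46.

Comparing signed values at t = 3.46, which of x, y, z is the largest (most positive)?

t=0.000: state=(4.700, 4.990, 4.810)
step 1 (dt=0.005): k1=(2.900, 19.013, 10.572), k2=(3.303, 18.878, 10.761), k3=(3.289, 18.881, 10.763), k4=(3.680, 18.749, 10.955); state += dt/6·(k1+2k2+2k3+k4)
t=0.005: state=(4.716, 5.084, 4.864)
t=0.010: state=(4.737, 5.178, 4.920)
t=0.015: state=(4.760, 5.269, 4.977)
continuing one RK4 step at a time; state shown every 40 steps (Δt=0.2):
t=0.200: state=(6.571, 7.409, 8.645)
t=0.400: state=(6.210, 5.083, 11.792)
t=0.600: state=(3.919, 3.119, 9.814)
t=0.800: state=(3.305, 3.427, 7.424)
t=1.000: state=(4.156, 4.827, 6.711)
t=1.200: state=(5.597, 6.198, 8.300)
t=1.400: state=(5.876, 5.505, 10.366)
t=1.600: state=(4.695, 4.107, 9.895)
t=1.800: state=(4.033, 3.983, 8.378)
t=2.000: state=(4.397, 4.762, 7.720)
t=2.200: state=(5.211, 5.565, 8.462)
t=2.400: state=(5.472, 5.346, 9.619)
t=2.600: state=(4.905, 4.565, 9.584)
t=2.800: state=(4.445, 4.364, 8.746)
t=3.000: state=(4.581, 4.771, 8.275)
t=3.200: state=(5.030, 5.234, 8.617)
t=3.400: state=(5.216, 5.177, 9.253)
t=3.460: state=(5.170, 5.059, 9.353)
compare at T: x=5.170, y=5.059, z=9.353

largest component: z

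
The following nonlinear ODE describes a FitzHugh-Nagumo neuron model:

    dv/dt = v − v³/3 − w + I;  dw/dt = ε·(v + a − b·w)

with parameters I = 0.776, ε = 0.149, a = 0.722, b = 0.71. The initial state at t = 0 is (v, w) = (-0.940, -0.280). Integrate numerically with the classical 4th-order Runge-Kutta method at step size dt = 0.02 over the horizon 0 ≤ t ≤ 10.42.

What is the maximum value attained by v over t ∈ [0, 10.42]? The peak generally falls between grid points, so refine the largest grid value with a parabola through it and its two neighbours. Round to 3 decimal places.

max v = 1.895

t=0.000: state=(-0.940, -0.280)
step 1 (dt=0.02): k1=(0.393, -0.003), k2=(0.393, -0.002), k3=(0.393, -0.002), k4=(0.394, -0.002); state += dt/6·(k1+2k2+2k3+k4)
t=0.020: state=(-0.932, -0.280)
t=0.040: state=(-0.924, -0.280)
t=0.060: state=(-0.916, -0.280)
continuing one RK4 step at a time; state shown every 25 steps (Δt=0.5):
t=0.500: state=(-0.732, -0.274)
t=1.000: state=(-0.478, -0.252)
t=1.500: state=(-0.123, -0.209)
t=2.000: state=(0.414, -0.136)
t=2.500: state=(1.135, -0.021)
t=3.000: state=(1.695, 0.138)
t=3.500: state=(1.881, 0.314)
t=4.000: state=(1.886, 0.488)
t=4.500: state=(1.840, 0.650)
t=5.000: state=(1.780, 0.801)
t=5.500: state=(1.716, 0.939)
t=6.000: state=(1.649, 1.065)
t=6.500: state=(1.581, 1.180)
t=7.000: state=(1.510, 1.283)
t=7.500: state=(1.436, 1.376)
t=8.000: state=(1.358, 1.459)
t=8.500: state=(1.275, 1.532)
t=9.000: state=(1.185, 1.595)
t=9.500: state=(1.085, 1.647)
t=10.000: state=(0.971, 1.690)
t=10.420: state=(0.858, 1.716)
largest grid value and its neighbours: v(3.740)=1.89500, v(3.760)=1.89500, v(3.780)=1.89487
parabola through these three points peaks at t≈3.751 with v≈1.89502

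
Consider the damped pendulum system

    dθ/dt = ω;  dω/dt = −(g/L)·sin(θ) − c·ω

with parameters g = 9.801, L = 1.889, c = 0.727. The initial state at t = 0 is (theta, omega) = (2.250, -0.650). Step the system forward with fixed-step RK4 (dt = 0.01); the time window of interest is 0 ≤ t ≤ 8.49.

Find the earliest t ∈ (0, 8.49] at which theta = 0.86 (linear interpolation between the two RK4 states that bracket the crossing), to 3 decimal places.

t=0.000: state=(2.250, -0.650)
step 1 (dt=0.01): k1=(-0.650, -3.564), k2=(-0.668, -3.562), k3=(-0.668, -3.562), k4=(-0.686, -3.560); state += dt/6·(k1+2k2+2k3+k4)
t=0.010: state=(2.243, -0.686)
t=0.020: state=(2.236, -0.721)
t=0.030: state=(2.229, -0.757)
continuing one RK4 step at a time; state shown every 50 steps (Δt=0.5):
t=0.500: state=(1.476, -2.446)
t=0.720: state=(0.865, -3.042)
next step: t=0.730: state=(0.835, -3.059) — theta has crossed 0.86
linear interpolation between t=0.720 (0.86546) and t=0.730 (0.83495) → t≈0.722

t = 0.722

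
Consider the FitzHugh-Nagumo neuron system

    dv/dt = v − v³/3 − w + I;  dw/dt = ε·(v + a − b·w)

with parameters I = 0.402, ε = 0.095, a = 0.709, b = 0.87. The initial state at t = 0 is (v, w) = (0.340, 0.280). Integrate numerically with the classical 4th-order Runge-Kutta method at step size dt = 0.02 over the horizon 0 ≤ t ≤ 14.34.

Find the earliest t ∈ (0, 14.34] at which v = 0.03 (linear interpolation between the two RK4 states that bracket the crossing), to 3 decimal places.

t=0.000: state=(0.340, 0.280)
step 1 (dt=0.02): k1=(0.449, 0.077), k2=(0.452, 0.077), k3=(0.452, 0.077), k4=(0.455, 0.077); state += dt/6·(k1+2k2+2k3+k4)
t=0.020: state=(0.349, 0.282)
t=0.040: state=(0.358, 0.283)
t=0.060: state=(0.368, 0.285)
continuing one RK4 step at a time; state shown every 25 steps (Δt=0.5):
t=0.500: state=(0.605, 0.323)
t=1.000: state=(0.936, 0.379)
t=1.500: state=(1.254, 0.448)
t=2.000: state=(1.465, 0.527)
t=2.500: state=(1.557, 0.609)
t=3.000: state=(1.573, 0.690)
t=3.500: state=(1.553, 0.768)
t=4.000: state=(1.516, 0.842)
t=4.500: state=(1.470, 0.910)
t=5.000: state=(1.419, 0.973)
t=5.500: state=(1.365, 1.032)
t=6.000: state=(1.307, 1.085)
t=6.500: state=(1.244, 1.134)
t=7.000: state=(1.177, 1.177)
t=7.500: state=(1.102, 1.215)
t=8.000: state=(1.018, 1.249)
t=8.500: state=(0.920, 1.276)
t=9.000: state=(0.801, 1.298)
t=9.500: state=(0.649, 1.312)
t=10.000: state=(0.438, 1.317)
t=10.500: state=(0.122, 1.311)
t=10.600: state=(0.040, 1.307)
next step: t=10.620: state=(0.022, 1.307) — v has crossed 0.03
linear interpolation between t=10.600 (0.03985) and t=10.620 (0.02238) → t≈10.611

t = 10.611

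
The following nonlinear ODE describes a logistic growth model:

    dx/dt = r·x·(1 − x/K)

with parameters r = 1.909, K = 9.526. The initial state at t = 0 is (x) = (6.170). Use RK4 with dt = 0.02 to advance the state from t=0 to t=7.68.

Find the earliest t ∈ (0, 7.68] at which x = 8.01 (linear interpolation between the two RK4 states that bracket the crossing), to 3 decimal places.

t = 0.553

t=0.000: state=(6.170)
step 1 (dt=0.02): k1=(4.150), k2=(4.126), k3=(4.126), k4=(4.102); state += dt/6·(k1+2k2+2k3+k4)
t=0.020: state=(6.253)
t=0.040: state=(6.334)
t=0.060: state=(6.415)
continuing one RK4 step at a time; state shown every 25 steps (Δt=0.5):
t=0.500: state=(7.877)
t=0.540: state=(7.978)
next step: t=0.560: state=(8.027) — x has crossed 8.01
linear interpolation between t=0.540 (7.97811) and t=0.560 (8.02697) → t≈0.553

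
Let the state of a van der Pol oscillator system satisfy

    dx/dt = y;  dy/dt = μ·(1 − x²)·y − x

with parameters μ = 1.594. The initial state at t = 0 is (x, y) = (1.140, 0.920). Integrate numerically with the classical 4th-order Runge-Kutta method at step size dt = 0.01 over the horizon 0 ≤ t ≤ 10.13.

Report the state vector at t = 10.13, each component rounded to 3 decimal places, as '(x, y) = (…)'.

(x, y) = (-1.997, -0.343)

t=0.000: state=(1.140, 0.920)
step 1 (dt=0.01): k1=(0.920, -1.579), k2=(0.912, -1.595), k3=(0.912, -1.595), k4=(0.904, -1.611); state += dt/6·(k1+2k2+2k3+k4)
t=0.010: state=(1.149, 0.904)
t=0.020: state=(1.158, 0.888)
t=0.030: state=(1.167, 0.871)
continuing one RK4 step at a time; state shown every 50 steps (Δt=0.5):
t=0.500: state=(1.378, 0.049)
t=1.000: state=(1.257, -0.479)
t=1.500: state=(0.912, -0.928)
t=2.000: state=(0.244, -1.907)
t=2.500: state=(-1.116, -3.140)
t=3.000: state=(-1.975, -0.315)
t=3.500: state=(-1.905, 0.360)
t=4.000: state=(-1.690, 0.492)
t=4.500: state=(-1.410, 0.642)
t=5.000: state=(-1.022, 0.953)
t=5.500: state=(-0.369, 1.819)
t=6.000: state=(0.969, 3.327)
t=6.500: state=(1.983, 0.479)
t=7.000: state=(1.944, -0.340)
t=7.500: state=(1.736, -0.473)
t=8.000: state=(1.469, -0.607)
t=8.500: state=(1.109, -0.870)
t=9.000: state=(0.530, -1.572)
t=9.500: state=(-0.654, -3.237)
t=10.000: state=(-1.915, -0.966)
t=10.130: state=(-1.997, -0.343)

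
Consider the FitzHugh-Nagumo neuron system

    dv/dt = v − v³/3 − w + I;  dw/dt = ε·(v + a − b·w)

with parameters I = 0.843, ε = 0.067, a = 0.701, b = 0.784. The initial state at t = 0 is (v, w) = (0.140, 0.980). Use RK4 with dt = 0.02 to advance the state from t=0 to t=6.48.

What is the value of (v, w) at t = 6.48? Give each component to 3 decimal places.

(v, w) = (-1.000, 0.926)

t=0.000: state=(0.140, 0.980)
step 1 (dt=0.02): k1=(0.002, 0.005), k2=(0.002, 0.005), k3=(0.002, 0.005), k4=(0.002, 0.005); state += dt/6·(k1+2k2+2k3+k4)
t=0.020: state=(0.140, 0.980)
t=0.040: state=(0.140, 0.980)
t=0.060: state=(0.140, 0.980)
continuing one RK4 step at a time; state shown every 25 steps (Δt=0.5):
t=0.500: state=(0.141, 0.982)
t=1.000: state=(0.140, 0.985)
t=1.500: state=(0.138, 0.987)
t=2.000: state=(0.133, 0.989)
t=2.500: state=(0.123, 0.991)
t=3.000: state=(0.106, 0.992)
t=3.500: state=(0.077, 0.993)
t=4.000: state=(0.030, 0.992)
t=4.500: state=(-0.046, 0.989)
t=5.000: state=(-0.169, 0.983)
t=5.500: state=(-0.363, 0.972)
t=6.000: state=(-0.651, 0.954)
t=6.480: state=(-1.000, 0.926)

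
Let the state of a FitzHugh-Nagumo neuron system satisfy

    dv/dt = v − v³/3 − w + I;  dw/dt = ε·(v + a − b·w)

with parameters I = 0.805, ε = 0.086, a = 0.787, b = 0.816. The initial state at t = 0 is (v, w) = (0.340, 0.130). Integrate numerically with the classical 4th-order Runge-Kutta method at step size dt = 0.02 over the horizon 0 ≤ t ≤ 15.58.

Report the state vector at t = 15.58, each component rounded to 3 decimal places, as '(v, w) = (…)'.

(v, w) = (-0.459, 1.613)

t=0.000: state=(0.340, 0.130)
step 1 (dt=0.02): k1=(1.002, 0.088), k2=(1.010, 0.089), k3=(1.010, 0.089), k4=(1.018, 0.089); state += dt/6·(k1+2k2+2k3+k4)
t=0.020: state=(0.360, 0.132)
t=0.040: state=(0.381, 0.134)
t=0.060: state=(0.402, 0.135)
continuing one RK4 step at a time; state shown every 50 steps (Δt=1):
t=1.000: state=(1.504, 0.264)
t=2.000: state=(1.871, 0.458)
t=3.000: state=(1.835, 0.647)
t=4.000: state=(1.763, 0.818)
t=5.000: state=(1.686, 0.971)
t=6.000: state=(1.608, 1.107)
t=7.000: state=(1.527, 1.228)
t=8.000: state=(1.443, 1.333)
t=9.000: state=(1.354, 1.424)
t=10.000: state=(1.257, 1.502)
t=11.000: state=(1.149, 1.565)
t=12.000: state=(1.020, 1.615)
t=13.000: state=(0.853, 1.649)
t=14.000: state=(0.600, 1.663)
t=15.000: state=(0.106, 1.648)
t=15.580: state=(-0.459, 1.613)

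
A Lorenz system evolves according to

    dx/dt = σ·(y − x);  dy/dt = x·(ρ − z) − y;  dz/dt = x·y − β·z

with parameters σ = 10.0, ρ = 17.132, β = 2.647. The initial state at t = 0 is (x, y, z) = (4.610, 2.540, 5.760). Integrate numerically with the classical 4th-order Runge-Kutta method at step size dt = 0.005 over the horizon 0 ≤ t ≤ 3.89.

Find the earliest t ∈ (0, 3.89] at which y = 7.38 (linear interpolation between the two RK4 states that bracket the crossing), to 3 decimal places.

t=0.000: state=(4.610, 2.540, 5.760)
step 1 (dt=0.005): k1=(-20.700, 49.885, -3.537), k2=(-18.935, 49.212, -3.077), k3=(-18.996, 49.259, -3.076), k4=(-17.287, 48.628, -2.626); state += dt/6·(k1+2k2+2k3+k4)
t=0.005: state=(4.515, 2.786, 5.745)
t=0.010: state=(4.437, 3.027, 5.734)
t=0.015: state=(4.374, 3.262, 5.727)
t=0.105: state=(5.083, 7.299, 6.462)
next step: t=0.110: state=(5.197, 7.535, 6.567) — y has crossed 7.38
linear interpolation between t=0.105 (7.29924) and t=0.110 (7.53501) → t≈0.107

t = 0.107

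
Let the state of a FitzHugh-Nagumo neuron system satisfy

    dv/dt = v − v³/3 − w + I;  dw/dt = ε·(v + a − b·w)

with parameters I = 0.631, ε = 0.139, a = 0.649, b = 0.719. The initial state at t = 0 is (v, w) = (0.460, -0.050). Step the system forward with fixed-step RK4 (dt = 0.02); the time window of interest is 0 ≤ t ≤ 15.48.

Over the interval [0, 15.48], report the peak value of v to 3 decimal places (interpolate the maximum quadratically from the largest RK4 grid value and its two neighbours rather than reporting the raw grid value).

max v = 1.818

t=0.000: state=(0.460, -0.050)
step 1 (dt=0.02): k1=(1.109, 0.159), k2=(1.116, 0.161), k3=(1.116, 0.161), k4=(1.123, 0.162); state += dt/6·(k1+2k2+2k3+k4)
t=0.020: state=(0.482, -0.047)
t=0.040: state=(0.505, -0.044)
t=0.060: state=(0.528, -0.040)
continuing one RK4 step at a time; state shown every 25 steps (Δt=0.5):
t=0.500: state=(1.072, 0.048)
t=1.000: state=(1.582, 0.181)
t=1.500: state=(1.790, 0.332)
t=2.000: state=(1.816, 0.483)
t=2.500: state=(1.781, 0.626)
t=3.000: state=(1.727, 0.758)
t=3.500: state=(1.666, 0.880)
t=4.000: state=(1.602, 0.992)
t=4.500: state=(1.536, 1.094)
t=5.000: state=(1.467, 1.186)
t=5.500: state=(1.395, 1.270)
t=6.000: state=(1.318, 1.344)
t=6.500: state=(1.236, 1.409)
t=7.000: state=(1.146, 1.465)
t=7.500: state=(1.045, 1.512)
t=8.000: state=(0.928, 1.549)
t=8.500: state=(0.785, 1.576)
t=9.000: state=(0.599, 1.590)
t=9.500: state=(0.338, 1.589)
t=10.000: state=(-0.061, 1.566)
t=10.500: state=(-0.678, 1.509)
t=11.000: state=(-1.403, 1.409)
t=11.500: state=(-1.824, 1.272)
t=12.000: state=(-1.925, 1.126)
t=12.500: state=(-1.913, 0.985)
t=13.000: state=(-1.872, 0.852)
t=13.500: state=(-1.823, 0.729)
t=14.000: state=(-1.773, 0.616)
t=14.500: state=(-1.723, 0.511)
t=15.000: state=(-1.672, 0.415)
t=15.480: state=(-1.623, 0.331)
largest grid value and its neighbours: v(1.860)=1.81811, v(1.880)=1.81814, v(1.900)=1.81805
parabola through these three points peaks at t≈1.874 with v≈1.81814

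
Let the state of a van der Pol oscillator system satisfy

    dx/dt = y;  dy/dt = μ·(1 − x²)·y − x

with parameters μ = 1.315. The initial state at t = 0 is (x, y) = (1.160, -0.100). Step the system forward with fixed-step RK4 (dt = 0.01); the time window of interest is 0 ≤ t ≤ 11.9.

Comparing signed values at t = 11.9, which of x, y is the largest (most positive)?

largest component: y

t=0.000: state=(1.160, -0.100)
step 1 (dt=0.01): k1=(-0.100, -1.115), k2=(-0.106, -1.112), k3=(-0.106, -1.112), k4=(-0.111, -1.109); state += dt/6·(k1+2k2+2k3+k4)
t=0.010: state=(1.159, -0.111)
t=0.020: state=(1.158, -0.122)
t=0.030: state=(1.157, -0.133)
continuing one RK4 step at a time; state shown every 50 steps (Δt=0.5):
t=0.500: state=(0.980, -0.611)
t=1.000: state=(0.530, -1.245)
t=1.500: state=(-0.361, -2.398)
t=2.000: state=(-1.586, -1.781)
t=2.500: state=(-1.927, 0.075)
t=3.000: state=(-1.763, 0.485)
t=3.500: state=(-1.472, 0.678)
t=4.000: state=(-1.066, 0.986)
t=4.500: state=(-0.417, 1.726)
t=5.000: state=(0.784, 2.999)
t=5.500: state=(1.906, 0.930)
t=6.000: state=(1.972, -0.303)
t=6.500: state=(1.754, -0.530)
t=7.000: state=(1.448, -0.703)
t=7.500: state=(1.027, -1.025)
t=8.000: state=(0.346, -1.823)
t=8.500: state=(-0.906, -3.014)
t=9.000: state=(-1.940, -0.733)
t=9.500: state=(-1.960, 0.334)
t=10.000: state=(-1.733, 0.542)
t=10.500: state=(-1.421, 0.720)
t=11.000: state=(-0.986, 1.064)
t=11.500: state=(-0.273, 1.923)
t=11.900: state=(0.723, 2.983)
compare at T: x=0.723, y=2.983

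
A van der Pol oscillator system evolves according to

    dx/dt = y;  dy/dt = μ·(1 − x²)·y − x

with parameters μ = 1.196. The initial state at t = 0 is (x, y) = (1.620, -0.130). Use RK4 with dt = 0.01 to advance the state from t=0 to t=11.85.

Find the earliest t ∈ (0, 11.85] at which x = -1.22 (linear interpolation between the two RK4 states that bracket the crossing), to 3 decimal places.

t=0.000: state=(1.620, -0.130)
step 1 (dt=0.01): k1=(-0.130, -1.367), k2=(-0.137, -1.354), k3=(-0.137, -1.354), k4=(-0.144, -1.341); state += dt/6·(k1+2k2+2k3+k4)
t=0.010: state=(1.619, -0.144)
t=0.020: state=(1.617, -0.157)
t=0.030: state=(1.615, -0.170)
continuing one RK4 step at a time; state shown every 50 steps (Δt=0.5):
t=0.500: state=(1.425, -0.593)
t=1.000: state=(1.039, -0.972)
t=1.500: state=(0.398, -1.691)
t=2.000: state=(-0.745, -2.806)
t=2.170: state=(-1.218, -2.649)
next step: t=2.180: state=(-1.244, -2.620) — x has crossed -1.22
linear interpolation between t=2.170 (-1.21763) and t=2.180 (-1.24398) → t≈2.171

t = 2.171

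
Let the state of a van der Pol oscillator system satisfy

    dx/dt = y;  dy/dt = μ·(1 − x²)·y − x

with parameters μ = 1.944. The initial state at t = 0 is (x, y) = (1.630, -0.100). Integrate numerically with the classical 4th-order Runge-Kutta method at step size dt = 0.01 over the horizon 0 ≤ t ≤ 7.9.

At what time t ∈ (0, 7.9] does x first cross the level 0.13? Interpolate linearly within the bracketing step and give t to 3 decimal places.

t = 1.854

t=0.000: state=(1.630, -0.100)
step 1 (dt=0.01): k1=(-0.100, -1.308), k2=(-0.107, -1.287), k3=(-0.106, -1.287), k4=(-0.113, -1.266); state += dt/6·(k1+2k2+2k3+k4)
t=0.010: state=(1.629, -0.113)
t=0.020: state=(1.628, -0.125)
t=0.030: state=(1.626, -0.137)
continuing one RK4 step at a time; state shown every 50 steps (Δt=0.5):
t=0.500: state=(1.474, -0.455)
t=1.000: state=(1.190, -0.695)
t=1.500: state=(0.731, -1.240)
t=1.850: state=(0.139, -2.303)
next step: t=1.860: state=(0.116, -2.348) — x has crossed 0.13
linear interpolation between t=1.850 (0.13887) and t=1.860 (0.11562) → t≈1.854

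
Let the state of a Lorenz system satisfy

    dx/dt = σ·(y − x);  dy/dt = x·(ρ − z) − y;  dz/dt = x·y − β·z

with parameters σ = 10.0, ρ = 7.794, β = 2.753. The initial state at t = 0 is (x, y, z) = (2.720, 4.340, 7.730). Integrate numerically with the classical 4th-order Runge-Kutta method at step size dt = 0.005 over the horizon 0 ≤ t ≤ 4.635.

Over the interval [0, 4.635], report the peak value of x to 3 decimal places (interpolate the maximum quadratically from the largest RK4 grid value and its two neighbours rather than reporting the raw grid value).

max x = 4.526

t=0.000: state=(2.720, 4.340, 7.730)
step 1 (dt=0.005): k1=(16.200, -4.166, -9.476), k2=(15.691, -4.088, -9.264), k3=(15.706, -4.089, -9.270), k4=(15.210, -4.011, -9.065); state += dt/6·(k1+2k2+2k3+k4)
t=0.005: state=(2.799, 4.320, 7.684)
t=0.010: state=(2.872, 4.300, 7.639)
t=0.015: state=(2.941, 4.281, 7.597)
continuing one RK4 step at a time; state shown every 40 steps (Δt=0.2):
t=0.200: state=(3.879, 4.016, 6.700)
t=0.400: state=(4.101, 4.227, 6.392)
t=0.600: state=(4.373, 4.499, 6.553)
t=0.800: state=(4.525, 4.539, 6.906)
t=1.000: state=(4.439, 4.354, 7.056)
t=1.200: state=(4.264, 4.192, 6.909)
t=1.400: state=(4.193, 4.198, 6.692)
t=1.600: state=(4.263, 4.319, 6.626)
t=1.800: state=(4.373, 4.416, 6.733)
t=2.000: state=(4.408, 4.400, 6.872)
t=2.200: state=(4.354, 4.315, 6.898)
t=2.400: state=(4.286, 4.262, 6.818)
t=2.600: state=(4.272, 4.282, 6.736)
t=2.800: state=(4.312, 4.337, 6.730)
t=3.000: state=(4.353, 4.366, 6.786)
t=3.200: state=(4.357, 4.348, 6.835)
t=3.400: state=(4.329, 4.312, 6.832)
t=3.600: state=(4.304, 4.298, 6.793)
t=3.800: state=(4.306, 4.313, 6.765)
t=4.000: state=(4.325, 4.335, 6.772)
t=4.200: state=(4.339, 4.342, 6.798)
t=4.400: state=(4.336, 4.331, 6.813)
t=4.600: state=(4.323, 4.317, 6.806)
t=4.635: state=(4.321, 4.315, 6.804)
largest grid value and its neighbours: x(0.815)=4.52591, x(0.820)=4.52604, x(0.825)=4.52600
parabola through these three points peaks at t≈0.821 with x≈4.52605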